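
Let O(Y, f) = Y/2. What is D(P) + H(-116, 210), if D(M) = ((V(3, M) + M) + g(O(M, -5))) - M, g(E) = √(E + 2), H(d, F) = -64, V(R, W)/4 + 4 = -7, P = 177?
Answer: -108 + √362/2 ≈ -98.487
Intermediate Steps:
V(R, W) = -44 (V(R, W) = -16 + 4*(-7) = -16 - 28 = -44)
O(Y, f) = Y/2 (O(Y, f) = Y*(½) = Y/2)
g(E) = √(2 + E)
D(M) = -44 + √(2 + M/2) (D(M) = ((-44 + M) + √(2 + M/2)) - M = (-44 + M + √(2 + M/2)) - M = -44 + √(2 + M/2))
D(P) + H(-116, 210) = (-44 + √(8 + 2*177)/2) - 64 = (-44 + √(8 + 354)/2) - 64 = (-44 + √362/2) - 64 = -108 + √362/2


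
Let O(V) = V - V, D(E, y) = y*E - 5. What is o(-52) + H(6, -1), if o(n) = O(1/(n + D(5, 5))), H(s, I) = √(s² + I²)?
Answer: √37 ≈ 6.0828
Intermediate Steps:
D(E, y) = -5 + E*y (D(E, y) = E*y - 5 = -5 + E*y)
H(s, I) = √(I² + s²)
O(V) = 0
o(n) = 0
o(-52) + H(6, -1) = 0 + √((-1)² + 6²) = 0 + √(1 + 36) = 0 + √37 = √37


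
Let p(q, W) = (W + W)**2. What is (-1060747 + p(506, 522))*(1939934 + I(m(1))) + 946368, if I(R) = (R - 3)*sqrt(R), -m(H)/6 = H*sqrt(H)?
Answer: 56625679894 - 262701*I*sqrt(6) ≈ 5.6626e+10 - 6.4348e+5*I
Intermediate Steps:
p(q, W) = 4*W**2 (p(q, W) = (2*W)**2 = 4*W**2)
m(H) = -6*H**(3/2) (m(H) = -6*H*sqrt(H) = -6*H**(3/2))
I(R) = sqrt(R)*(-3 + R) (I(R) = (-3 + R)*sqrt(R) = sqrt(R)*(-3 + R))
(-1060747 + p(506, 522))*(1939934 + I(m(1))) + 946368 = (-1060747 + 4*522**2)*(1939934 + sqrt(-6*1**(3/2))*(-3 - 6*1**(3/2))) + 946368 = (-1060747 + 4*272484)*(1939934 + sqrt(-6*1)*(-3 - 6*1)) + 946368 = (-1060747 + 1089936)*(1939934 + sqrt(-6)*(-3 - 6)) + 946368 = 29189*(1939934 + (I*sqrt(6))*(-9)) + 946368 = 29189*(1939934 - 9*I*sqrt(6)) + 946368 = (56624733526 - 262701*I*sqrt(6)) + 946368 = 56625679894 - 262701*I*sqrt(6)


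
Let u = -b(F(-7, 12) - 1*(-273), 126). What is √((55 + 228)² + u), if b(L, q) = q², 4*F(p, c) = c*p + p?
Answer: √64213 ≈ 253.40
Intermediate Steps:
F(p, c) = p/4 + c*p/4 (F(p, c) = (c*p + p)/4 = (p + c*p)/4 = p/4 + c*p/4)
u = -15876 (u = -1*126² = -1*15876 = -15876)
√((55 + 228)² + u) = √((55 + 228)² - 15876) = √(283² - 15876) = √(80089 - 15876) = √64213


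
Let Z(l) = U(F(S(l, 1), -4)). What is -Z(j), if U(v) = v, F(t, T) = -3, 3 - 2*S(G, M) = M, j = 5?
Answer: 3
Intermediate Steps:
S(G, M) = 3/2 - M/2
Z(l) = -3
-Z(j) = -1*(-3) = 3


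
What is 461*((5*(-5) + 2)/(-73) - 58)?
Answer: -1941271/73 ≈ -26593.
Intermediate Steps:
461*((5*(-5) + 2)/(-73) - 58) = 461*((-25 + 2)*(-1/73) - 58) = 461*(-23*(-1/73) - 58) = 461*(23/73 - 58) = 461*(-4211/73) = -1941271/73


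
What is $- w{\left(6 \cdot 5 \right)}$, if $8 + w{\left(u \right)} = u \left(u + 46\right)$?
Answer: $-2272$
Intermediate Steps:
$w{\left(u \right)} = -8 + u \left(46 + u\right)$ ($w{\left(u \right)} = -8 + u \left(u + 46\right) = -8 + u \left(46 + u\right)$)
$- w{\left(6 \cdot 5 \right)} = - (-8 + \left(6 \cdot 5\right)^{2} + 46 \cdot 6 \cdot 5) = - (-8 + 30^{2} + 46 \cdot 30) = - (-8 + 900 + 1380) = \left(-1\right) 2272 = -2272$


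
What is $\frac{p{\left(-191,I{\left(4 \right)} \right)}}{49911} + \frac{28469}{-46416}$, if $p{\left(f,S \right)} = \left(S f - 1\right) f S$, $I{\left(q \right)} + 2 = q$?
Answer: $\frac{1790007679}{772222992} \approx 2.318$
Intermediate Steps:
$I{\left(q \right)} = -2 + q$
$p{\left(f,S \right)} = S f \left(-1 + S f\right)$ ($p{\left(f,S \right)} = \left(-1 + S f\right) f S = f \left(-1 + S f\right) S = S f \left(-1 + S f\right)$)
$\frac{p{\left(-191,I{\left(4 \right)} \right)}}{49911} + \frac{28469}{-46416} = \frac{\left(-2 + 4\right) \left(-191\right) \left(-1 + \left(-2 + 4\right) \left(-191\right)\right)}{49911} + \frac{28469}{-46416} = 2 \left(-191\right) \left(-1 + 2 \left(-191\right)\right) \frac{1}{49911} + 28469 \left(- \frac{1}{46416}\right) = 2 \left(-191\right) \left(-1 - 382\right) \frac{1}{49911} - \frac{28469}{46416} = 2 \left(-191\right) \left(-383\right) \frac{1}{49911} - \frac{28469}{46416} = 146306 \cdot \frac{1}{49911} - \frac{28469}{46416} = \frac{146306}{49911} - \frac{28469}{46416} = \frac{1790007679}{772222992}$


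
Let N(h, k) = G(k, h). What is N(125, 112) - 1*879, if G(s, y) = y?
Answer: -754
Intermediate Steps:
N(h, k) = h
N(125, 112) - 1*879 = 125 - 1*879 = 125 - 879 = -754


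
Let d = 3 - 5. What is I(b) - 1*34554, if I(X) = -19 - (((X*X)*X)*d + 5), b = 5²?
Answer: -3328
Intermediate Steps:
b = 25
d = -2
I(X) = -24 + 2*X³ (I(X) = -19 - (((X*X)*X)*(-2) + 5) = -19 - ((X²*X)*(-2) + 5) = -19 - (X³*(-2) + 5) = -19 - (-2*X³ + 5) = -19 - (5 - 2*X³) = -19 + (-5 + 2*X³) = -24 + 2*X³)
I(b) - 1*34554 = (-24 + 2*25³) - 1*34554 = (-24 + 2*15625) - 34554 = (-24 + 31250) - 34554 = 31226 - 34554 = -3328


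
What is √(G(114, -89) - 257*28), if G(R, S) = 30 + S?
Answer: I*√7255 ≈ 85.176*I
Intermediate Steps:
√(G(114, -89) - 257*28) = √((30 - 89) - 257*28) = √(-59 - 7196) = √(-7255) = I*√7255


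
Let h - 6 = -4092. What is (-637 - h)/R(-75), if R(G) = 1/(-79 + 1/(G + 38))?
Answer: -10084876/37 ≈ -2.7256e+5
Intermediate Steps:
h = -4086 (h = 6 - 4092 = -4086)
R(G) = 1/(-79 + 1/(38 + G))
(-637 - h)/R(-75) = (-637 - 1*(-4086))/(((-38 - 1*(-75))/(3001 + 79*(-75)))) = (-637 + 4086)/(((-38 + 75)/(3001 - 5925))) = 3449/((37/(-2924))) = 3449/((-1/2924*37)) = 3449/(-37/2924) = 3449*(-2924/37) = -10084876/37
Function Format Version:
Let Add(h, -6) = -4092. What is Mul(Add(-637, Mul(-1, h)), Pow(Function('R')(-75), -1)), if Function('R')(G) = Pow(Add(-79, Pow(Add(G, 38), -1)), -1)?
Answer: Rational(-10084876, 37) ≈ -2.7256e+5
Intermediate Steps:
h = -4086 (h = Add(6, -4092) = -4086)
Function('R')(G) = Pow(Add(-79, Pow(Add(38, G), -1)), -1)
Mul(Add(-637, Mul(-1, h)), Pow(Function('R')(-75), -1)) = Mul(Add(-637, Mul(-1, -4086)), Pow(Mul(Pow(Add(3001, Mul(79, -75)), -1), Add(-38, Mul(-1, -75))), -1)) = Mul(Add(-637, 4086), Pow(Mul(Pow(Add(3001, -5925), -1), Add(-38, 75)), -1)) = Mul(3449, Pow(Mul(Pow(-2924, -1), 37), -1)) = Mul(3449, Pow(Mul(Rational(-1, 2924), 37), -1)) = Mul(3449, Pow(Rational(-37, 2924), -1)) = Mul(3449, Rational(-2924, 37)) = Rational(-10084876, 37)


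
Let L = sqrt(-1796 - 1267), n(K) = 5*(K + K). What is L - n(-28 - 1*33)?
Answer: 610 + I*sqrt(3063) ≈ 610.0 + 55.344*I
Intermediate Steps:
n(K) = 10*K (n(K) = 5*(2*K) = 10*K)
L = I*sqrt(3063) (L = sqrt(-3063) = I*sqrt(3063) ≈ 55.344*I)
L - n(-28 - 1*33) = I*sqrt(3063) - 10*(-28 - 1*33) = I*sqrt(3063) - 10*(-28 - 33) = I*sqrt(3063) - 10*(-61) = I*sqrt(3063) - 1*(-610) = I*sqrt(3063) + 610 = 610 + I*sqrt(3063)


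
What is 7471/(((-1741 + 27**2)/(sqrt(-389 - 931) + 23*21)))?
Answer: -156891/44 - 7471*I*sqrt(330)/506 ≈ -3565.7 - 268.22*I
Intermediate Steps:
7471/(((-1741 + 27**2)/(sqrt(-389 - 931) + 23*21))) = 7471/(((-1741 + 729)/(sqrt(-1320) + 483))) = 7471/((-1012/(2*I*sqrt(330) + 483))) = 7471/((-1012/(483 + 2*I*sqrt(330)))) = 7471*(-21/44 - I*sqrt(330)/506) = -156891/44 - 7471*I*sqrt(330)/506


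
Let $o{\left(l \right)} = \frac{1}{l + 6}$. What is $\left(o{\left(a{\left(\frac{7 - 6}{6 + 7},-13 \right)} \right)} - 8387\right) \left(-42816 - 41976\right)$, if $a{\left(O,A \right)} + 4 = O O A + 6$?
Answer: $\frac{73247399616}{103} \approx 7.1114 \cdot 10^{8}$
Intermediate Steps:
$a{\left(O,A \right)} = 2 + A O^{2}$ ($a{\left(O,A \right)} = -4 + \left(O O A + 6\right) = -4 + \left(O^{2} A + 6\right) = -4 + \left(A O^{2} + 6\right) = -4 + \left(6 + A O^{2}\right) = 2 + A O^{2}$)
$o{\left(l \right)} = \frac{1}{6 + l}$
$\left(o{\left(a{\left(\frac{7 - 6}{6 + 7},-13 \right)} \right)} - 8387\right) \left(-42816 - 41976\right) = \left(\frac{1}{6 + \left(2 - 13 \left(\frac{7 - 6}{6 + 7}\right)^{2}\right)} - 8387\right) \left(-42816 - 41976\right) = \left(\frac{1}{6 + \left(2 - 13 \left(1 \cdot \frac{1}{13}\right)^{2}\right)} - 8387\right) \left(-84792\right) = \left(\frac{1}{6 + \left(2 - \frac{13}{169}\right)} - 8387\right) \left(-84792\right) = \left(\frac{1}{6 + \left(2 - \frac{1}{13}\right)} - 8387\right) \left(-84792\right) = \left(\frac{1}{6 + \frac{25}{13}} - 8387\right) \left(-84792\right) = \left(\frac{1}{\frac{103}{13}} - 8387\right) \left(-84792\right) = \left(\frac{13}{103} - 8387\right) \left(-84792\right) = \left(- \frac{863848}{103}\right) \left(-84792\right) = \frac{73247399616}{103}$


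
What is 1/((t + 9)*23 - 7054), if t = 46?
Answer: -1/5789 ≈ -0.00017274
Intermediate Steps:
1/((t + 9)*23 - 7054) = 1/((46 + 9)*23 - 7054) = 1/(55*23 - 7054) = 1/(1265 - 7054) = 1/(-5789) = -1/5789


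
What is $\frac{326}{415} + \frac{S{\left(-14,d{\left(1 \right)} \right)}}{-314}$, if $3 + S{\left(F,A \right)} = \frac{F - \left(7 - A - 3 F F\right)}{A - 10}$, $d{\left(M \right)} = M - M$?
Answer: $\frac{254279}{260620} \approx 0.97567$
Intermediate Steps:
$d{\left(M \right)} = 0$
$S{\left(F,A \right)} = -3 + \frac{-7 + A + F + 3 F^{2}}{-10 + A}$ ($S{\left(F,A \right)} = -3 + \frac{F - \left(7 - A - 3 F F\right)}{A - 10} = -3 + \frac{F - \left(7 - A - 3 F^{2}\right)}{-10 + A} = -3 + \frac{F + \left(-7 + A + 3 F^{2}\right)}{-10 + A} = -3 + \frac{-7 + A + F + 3 F^{2}}{-10 + A}$)
$\frac{326}{415} + \frac{S{\left(-14,d{\left(1 \right)} \right)}}{-314} = \frac{326}{415} + \frac{\frac{1}{-10 + 0} \left(23 - 14 - 0 + 3 \left(-14\right)^{2}\right)}{-314} = 326 \cdot \frac{1}{415} + \frac{23 - 14 + 0 + 3 \cdot 196}{-10} \left(- \frac{1}{314}\right) = \frac{326}{415} + - \frac{23 - 14 + 0 + 588}{10} \left(- \frac{1}{314}\right) = \frac{326}{415} + \left(- \frac{1}{10}\right) 597 \left(- \frac{1}{314}\right) = \frac{326}{415} - - \frac{597}{3140} = \frac{326}{415} + \frac{597}{3140} = \frac{254279}{260620}$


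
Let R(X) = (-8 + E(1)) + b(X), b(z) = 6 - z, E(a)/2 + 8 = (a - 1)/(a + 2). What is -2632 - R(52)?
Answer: -2562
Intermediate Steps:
E(a) = -16 + 2*(-1 + a)/(2 + a) (E(a) = -16 + 2*((a - 1)/(a + 2)) = -16 + 2*((-1 + a)/(2 + a)) = -16 + 2*(-1 + a)/(2 + a))
R(X) = -18 - X (R(X) = (-8 + 2*(-17 - 7*1)/(2 + 1)) + (6 - X) = (-8 + 2*(-17 - 7)/3) + (6 - X) = (-8 + 2*(⅓)*(-24)) + (6 - X) = (-8 - 16) + (6 - X) = -24 + (6 - X) = -18 - X)
-2632 - R(52) = -2632 - (-18 - 1*52) = -2632 - (-18 - 52) = -2632 - 1*(-70) = -2632 + 70 = -2562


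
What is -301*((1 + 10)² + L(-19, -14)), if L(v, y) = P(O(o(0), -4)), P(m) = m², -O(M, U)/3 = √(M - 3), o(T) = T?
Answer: -28294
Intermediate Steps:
O(M, U) = -3*√(-3 + M) (O(M, U) = -3*√(M - 3) = -3*√(-3 + M))
L(v, y) = -27 (L(v, y) = (-3*√(-3 + 0))² = (-3*I*√3)² = -27)
-301*((1 + 10)² + L(-19, -14)) = -301*((1 + 10)² - 27) = -301*(11² - 27) = -301*(121 - 27) = -301*94 = -28294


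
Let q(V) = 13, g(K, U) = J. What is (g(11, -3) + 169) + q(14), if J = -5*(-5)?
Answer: 207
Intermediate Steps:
J = 25
g(K, U) = 25
(g(11, -3) + 169) + q(14) = (25 + 169) + 13 = 194 + 13 = 207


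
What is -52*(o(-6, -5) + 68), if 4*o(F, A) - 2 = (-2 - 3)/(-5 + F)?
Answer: -39247/11 ≈ -3567.9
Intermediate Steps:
o(F, A) = ½ - 5/(4*(-5 + F)) (o(F, A) = ½ + ((-2 - 3)/(-5 + F))/4 = ½ + (-5/(-5 + F))/4 = ½ - 5/(4*(-5 + F)))
-52*(o(-6, -5) + 68) = -52*((-15 + 2*(-6))/(4*(-5 - 6)) + 68) = -52*((¼)*(-15 - 12)/(-11) + 68) = -52*((¼)*(-1/11)*(-27) + 68) = -52*(27/44 + 68) = -52*3019/44 = -39247/11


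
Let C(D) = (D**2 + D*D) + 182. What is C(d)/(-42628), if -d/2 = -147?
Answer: -86527/21314 ≈ -4.0596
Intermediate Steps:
d = 294 (d = -2*(-147) = 294)
C(D) = 182 + 2*D**2 (C(D) = (D**2 + D**2) + 182 = 2*D**2 + 182 = 182 + 2*D**2)
C(d)/(-42628) = (182 + 2*294**2)/(-42628) = (182 + 2*86436)*(-1/42628) = (182 + 172872)*(-1/42628) = 173054*(-1/42628) = -86527/21314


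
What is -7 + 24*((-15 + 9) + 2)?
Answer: -103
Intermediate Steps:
-7 + 24*((-15 + 9) + 2) = -7 + 24*(-6 + 2) = -7 + 24*(-4) = -7 - 96 = -103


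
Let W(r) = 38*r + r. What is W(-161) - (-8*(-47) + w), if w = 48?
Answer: -6703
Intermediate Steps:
W(r) = 39*r
W(-161) - (-8*(-47) + w) = 39*(-161) - (-8*(-47) + 48) = -6279 - (376 + 48) = -6279 - 1*424 = -6279 - 424 = -6703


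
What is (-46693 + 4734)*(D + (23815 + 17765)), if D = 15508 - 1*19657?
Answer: -1570567329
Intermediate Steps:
D = -4149 (D = 15508 - 19657 = -4149)
(-46693 + 4734)*(D + (23815 + 17765)) = (-46693 + 4734)*(-4149 + (23815 + 17765)) = -41959*(-4149 + 41580) = -41959*37431 = -1570567329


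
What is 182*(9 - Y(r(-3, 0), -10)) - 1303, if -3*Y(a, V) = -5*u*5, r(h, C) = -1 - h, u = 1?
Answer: -3545/3 ≈ -1181.7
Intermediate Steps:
Y(a, V) = 25/3 (Y(a, V) = -(-5*1)*5/3 = -(-5)*5/3 = -⅓*(-25) = 25/3)
182*(9 - Y(r(-3, 0), -10)) - 1303 = 182*(9 - 1*25/3) - 1303 = 182*(9 - 25/3) - 1303 = 182*(⅔) - 1303 = 364/3 - 1303 = -3545/3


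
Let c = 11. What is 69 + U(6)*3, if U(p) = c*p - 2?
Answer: 261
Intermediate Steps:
U(p) = -2 + 11*p (U(p) = 11*p - 2 = -2 + 11*p)
69 + U(6)*3 = 69 + (-2 + 11*6)*3 = 69 + (-2 + 66)*3 = 69 + 64*3 = 69 + 192 = 261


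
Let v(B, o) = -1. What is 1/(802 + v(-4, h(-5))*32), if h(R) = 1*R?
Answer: 1/770 ≈ 0.0012987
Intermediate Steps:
h(R) = R
1/(802 + v(-4, h(-5))*32) = 1/(802 - 1*32) = 1/(802 - 32) = 1/770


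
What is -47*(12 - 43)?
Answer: 1457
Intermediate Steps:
-47*(12 - 43) = -47*(-31) = 1457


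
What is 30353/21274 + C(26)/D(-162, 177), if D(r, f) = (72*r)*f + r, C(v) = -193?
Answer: 15668410363/10981053765 ≈ 1.4269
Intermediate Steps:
D(r, f) = r + 72*f*r (D(r, f) = 72*f*r + r = r + 72*f*r)
30353/21274 + C(26)/D(-162, 177) = 30353/21274 - 193*(-1/(162*(1 + 72*177))) = 30353*(1/21274) - 193*(-1/(162*(1 + 12744))) = 30353/21274 - 193/((-162*12745)) = 30353/21274 - 193/(-2064690) = 30353/21274 - 193*(-1/2064690) = 30353/21274 + 193/2064690 = 15668410363/10981053765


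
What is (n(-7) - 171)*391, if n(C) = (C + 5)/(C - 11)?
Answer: -601358/9 ≈ -66818.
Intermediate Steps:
n(C) = (5 + C)/(-11 + C)
(n(-7) - 171)*391 = ((5 - 7)/(-11 - 7) - 171)*391 = (-2/(-18) - 171)*391 = (-1/18*(-2) - 171)*391 = (⅑ - 171)*391 = -1538/9*391 = -601358/9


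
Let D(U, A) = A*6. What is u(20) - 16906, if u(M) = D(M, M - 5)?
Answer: -16816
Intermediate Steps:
D(U, A) = 6*A
u(M) = -30 + 6*M (u(M) = 6*(M - 5) = 6*(-5 + M) = -30 + 6*M)
u(20) - 16906 = (-30 + 6*20) - 16906 = (-30 + 120) - 16906 = 90 - 16906 = -16816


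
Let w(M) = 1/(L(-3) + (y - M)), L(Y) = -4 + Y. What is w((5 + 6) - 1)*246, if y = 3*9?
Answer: 123/5 ≈ 24.600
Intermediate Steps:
y = 27
w(M) = 1/(20 - M) (w(M) = 1/((-4 - 3) + (27 - M)) = 1/(-7 + (27 - M)) = 1/(20 - M))
w((5 + 6) - 1)*246 = -1/(-20 + ((5 + 6) - 1))*246 = -1/(-20 + (11 - 1))*246 = -1/(-20 + 10)*246 = -1/(-10)*246 = -1*(-1/10)*246 = (1/10)*246 = 123/5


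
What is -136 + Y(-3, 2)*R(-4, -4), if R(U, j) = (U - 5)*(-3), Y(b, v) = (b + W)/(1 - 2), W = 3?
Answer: -136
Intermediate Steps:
Y(b, v) = -3 - b (Y(b, v) = (b + 3)/(1 - 2) = (3 + b)/(-1) = (3 + b)*(-1) = -3 - b)
R(U, j) = 15 - 3*U (R(U, j) = (-5 + U)*(-3) = 15 - 3*U)
-136 + Y(-3, 2)*R(-4, -4) = -136 + (-3 - 1*(-3))*(15 - 3*(-4)) = -136 + (-3 + 3)*(15 + 12) = -136 + 0*27 = -136 + 0 = -136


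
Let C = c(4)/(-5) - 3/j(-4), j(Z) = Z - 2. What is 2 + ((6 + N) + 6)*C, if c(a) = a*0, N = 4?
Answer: 10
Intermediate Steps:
j(Z) = -2 + Z
c(a) = 0
C = ½ (C = 0/(-5) - 3/(-2 - 4) = 0*(-⅕) - 3/(-6) = 0 - 3*(-⅙) = 0 + ½ = ½ ≈ 0.50000)
2 + ((6 + N) + 6)*C = 2 + ((6 + 4) + 6)*(½) = 2 + (10 + 6)*(½) = 2 + 16*(½) = 2 + 8 = 10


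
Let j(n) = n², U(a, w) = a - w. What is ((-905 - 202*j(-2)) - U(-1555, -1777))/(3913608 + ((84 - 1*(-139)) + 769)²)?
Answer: -1935/4897672 ≈ -0.00039509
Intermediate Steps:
((-905 - 202*j(-2)) - U(-1555, -1777))/(3913608 + ((84 - 1*(-139)) + 769)²) = ((-905 - 202*(-2)²) - (-1555 - 1*(-1777)))/(3913608 + ((84 - 1*(-139)) + 769)²) = ((-905 - 202*4) - (-1555 + 1777))/(3913608 + ((84 + 139) + 769)²) = ((-905 - 808) - 1*222)/(3913608 + (223 + 769)²) = (-1713 - 222)/(3913608 + 992²) = -1935/(3913608 + 984064) = -1935/4897672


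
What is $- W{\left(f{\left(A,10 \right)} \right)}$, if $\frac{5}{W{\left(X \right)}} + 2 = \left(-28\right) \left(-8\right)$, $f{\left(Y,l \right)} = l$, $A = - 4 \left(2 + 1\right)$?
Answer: $- \frac{5}{222} \approx -0.022523$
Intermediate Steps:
$A = -12$ ($A = \left(-4\right) 3 = -12$)
$W{\left(X \right)} = \frac{5}{222}$ ($W{\left(X \right)} = \frac{5}{-2 - -224} = \frac{5}{-2 + 224} = \frac{5}{222}$)
$- W{\left(f{\left(A,10 \right)} \right)} = \left(-1\right) \frac{5}{222} = - \frac{5}{222}$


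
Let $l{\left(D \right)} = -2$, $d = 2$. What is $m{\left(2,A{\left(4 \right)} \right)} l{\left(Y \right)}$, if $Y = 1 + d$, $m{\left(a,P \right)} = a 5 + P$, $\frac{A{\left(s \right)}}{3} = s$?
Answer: $-44$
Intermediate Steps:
$A{\left(s \right)} = 3 s$
$m{\left(a,P \right)} = P + 5 a$ ($m{\left(a,P \right)} = 5 a + P = P + 5 a$)
$Y = 3$ ($Y = 1 + 2 = 3$)
$m{\left(2,A{\left(4 \right)} \right)} l{\left(Y \right)} = \left(3 \cdot 4 + 5 \cdot 2\right) \left(-2\right) = \left(12 + 10\right) \left(-2\right) = 22 \left(-2\right) = -44$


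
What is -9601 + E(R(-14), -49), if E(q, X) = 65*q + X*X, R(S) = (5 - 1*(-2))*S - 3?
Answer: -13765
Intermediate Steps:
R(S) = -3 + 7*S (R(S) = (5 + 2)*S - 3 = 7*S - 3 = -3 + 7*S)
E(q, X) = X² + 65*q (E(q, X) = 65*q + X² = X² + 65*q)
-9601 + E(R(-14), -49) = -9601 + ((-49)² + 65*(-3 + 7*(-14))) = -9601 + (2401 + 65*(-3 - 98)) = -9601 + (2401 + 65*(-101)) = -9601 + (2401 - 6565) = -9601 - 4164 = -13765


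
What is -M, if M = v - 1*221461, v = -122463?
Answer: 343924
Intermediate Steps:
M = -343924 (M = -122463 - 1*221461 = -122463 - 221461 = -343924)
-M = -1*(-343924) = 343924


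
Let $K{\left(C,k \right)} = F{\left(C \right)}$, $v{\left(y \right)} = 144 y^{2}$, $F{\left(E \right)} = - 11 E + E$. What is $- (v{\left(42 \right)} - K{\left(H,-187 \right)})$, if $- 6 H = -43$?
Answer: $- \frac{762263}{3} \approx -2.5409 \cdot 10^{5}$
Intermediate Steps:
$H = \frac{43}{6}$ ($H = \left(- \frac{1}{6}\right) \left(-43\right) = \frac{43}{6} \approx 7.1667$)
$F{\left(E \right)} = - 10 E$
$K{\left(C,k \right)} = - 10 C$
$- (v{\left(42 \right)} - K{\left(H,-187 \right)}) = - (144 \cdot 42^{2} - \left(-10\right) \frac{43}{6}) = - (144 \cdot 1764 - - \frac{215}{3}) = - (254016 + \frac{215}{3}) = \left(-1\right) \frac{762263}{3} = - \frac{762263}{3}$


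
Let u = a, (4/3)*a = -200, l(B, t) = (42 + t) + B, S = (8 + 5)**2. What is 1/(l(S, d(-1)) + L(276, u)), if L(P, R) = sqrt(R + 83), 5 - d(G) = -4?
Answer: 220/48467 - I*sqrt(67)/48467 ≈ 0.0045392 - 0.00016889*I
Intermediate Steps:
S = 169 (S = 13**2 = 169)
d(G) = 9 (d(G) = 5 - 1*(-4) = 5 + 4 = 9)
l(B, t) = 42 + B + t
a = -150 (a = (3/4)*(-200) = -150)
u = -150
L(P, R) = sqrt(83 + R)
1/(l(S, d(-1)) + L(276, u)) = 1/((42 + 169 + 9) + sqrt(83 - 150)) = 1/(220 + sqrt(-67)) = 1/(220 + I*sqrt(67))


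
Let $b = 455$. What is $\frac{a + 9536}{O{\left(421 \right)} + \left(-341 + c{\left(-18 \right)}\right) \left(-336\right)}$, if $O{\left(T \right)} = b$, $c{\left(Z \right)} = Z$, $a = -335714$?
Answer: $- \frac{326178}{121079} \approx -2.6939$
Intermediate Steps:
$O{\left(T \right)} = 455$
$\frac{a + 9536}{O{\left(421 \right)} + \left(-341 + c{\left(-18 \right)}\right) \left(-336\right)} = \frac{-335714 + 9536}{455 + \left(-341 - 18\right) \left(-336\right)} = - \frac{326178}{455 - -120624} = - \frac{326178}{455 + 120624} = - \frac{326178}{121079}$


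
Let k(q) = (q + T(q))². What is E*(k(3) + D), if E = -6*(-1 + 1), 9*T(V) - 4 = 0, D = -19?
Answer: 0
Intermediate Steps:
T(V) = 4/9 (T(V) = 4/9 + (⅑)*0 = 4/9 + 0 = 4/9)
k(q) = (4/9 + q)² (k(q) = (q + 4/9)² = (4/9 + q)²)
E = 0 (E = -6*0 = 0)
E*(k(3) + D) = 0*((4 + 9*3)²/81 - 19) = 0*((4 + 27)²/81 - 19) = 0*((1/81)*31² - 19) = 0*((1/81)*961 - 19) = 0*(961/81 - 19) = 0*(-578/81) = 0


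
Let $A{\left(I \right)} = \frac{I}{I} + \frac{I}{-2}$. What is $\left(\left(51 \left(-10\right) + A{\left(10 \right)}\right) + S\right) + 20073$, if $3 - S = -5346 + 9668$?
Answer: $15240$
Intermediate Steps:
$A{\left(I \right)} = 1 - \frac{I}{2}$ ($A{\left(I \right)} = 1 + I \left(- \frac{1}{2}\right) = 1 - \frac{I}{2}$)
$S = -4319$ ($S = 3 - \left(-5346 + 9668\right) = 3 - 4322 = -4319$)
$\left(\left(51 \left(-10\right) + A{\left(10 \right)}\right) + S\right) + 20073 = \left(\left(51 \left(-10\right) + \left(1 - 5\right)\right) - 4319\right) + 20073 = \left(\left(-510 + \left(1 - 5\right)\right) - 4319\right) + 20073 = \left(\left(-510 - 4\right) - 4319\right) + 20073 = \left(-514 - 4319\right) + 20073 = -4833 + 20073 = 15240$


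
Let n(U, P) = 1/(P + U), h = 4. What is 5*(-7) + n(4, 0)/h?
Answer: -559/16 ≈ -34.938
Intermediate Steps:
5*(-7) + n(4, 0)/h = 5*(-7) + 1/((0 + 4)*4) = -35 + (¼)/4 = -35 + (¼)*(¼) = -35 + 1/16 = -559/16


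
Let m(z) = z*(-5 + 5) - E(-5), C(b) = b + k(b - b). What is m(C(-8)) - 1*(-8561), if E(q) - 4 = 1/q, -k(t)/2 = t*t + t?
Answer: 42786/5 ≈ 8557.2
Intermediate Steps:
k(t) = -2*t - 2*t² (k(t) = -2*(t*t + t) = -2*(t² + t) = -2*(t + t²) = -2*t - 2*t²)
C(b) = b (C(b) = b - 2*(b - b)*(1 + (b - b)) = b - 2*0*(1 + 0) = b - 2*0*1 = b + 0 = b)
E(q) = 4 + 1/q
m(z) = -19/5 (m(z) = z*(-5 + 5) - (4 + 1/(-5)) = z*0 - (4 - ⅕) = 0 - 1*19/5 = 0 - 19/5 = -19/5)
m(C(-8)) - 1*(-8561) = -19/5 - 1*(-8561) = -19/5 + 8561 = 42786/5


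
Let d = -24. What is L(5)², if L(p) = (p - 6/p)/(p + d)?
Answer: 1/25 ≈ 0.040000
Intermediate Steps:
L(p) = (p - 6/p)/(-24 + p) (L(p) = (p - 6/p)/(p - 24) = (p - 6/p)/(-24 + p))
L(5)² = ((-6 + 5²)/(5*(-24 + 5)))² = ((⅕)*(-6 + 25)/(-19))² = ((⅕)*(-1/19)*19)² = (-⅕)² = 1/25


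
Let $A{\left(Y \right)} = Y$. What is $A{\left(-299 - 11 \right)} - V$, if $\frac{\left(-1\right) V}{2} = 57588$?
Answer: $114866$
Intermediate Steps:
$V = -115176$ ($V = \left(-2\right) 57588 = -115176$)
$A{\left(-299 - 11 \right)} - V = \left(-299 - 11\right) - -115176 = \left(-299 - 11\right) + 115176 = -310 + 115176 = 114866$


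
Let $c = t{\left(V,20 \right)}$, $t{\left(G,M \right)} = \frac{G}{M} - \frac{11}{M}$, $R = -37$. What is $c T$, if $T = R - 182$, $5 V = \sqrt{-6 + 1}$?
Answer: $\frac{2409}{20} - \frac{219 i \sqrt{5}}{100} \approx 120.45 - 4.897 i$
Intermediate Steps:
$V = \frac{i \sqrt{5}}{5}$ ($V = \frac{\sqrt{-6 + 1}}{5} = \frac{\sqrt{-5}}{5} = \frac{i \sqrt{5}}{5} \approx 0.44721 i$)
$t{\left(G,M \right)} = - \frac{11}{M} + \frac{G}{M}$
$c = - \frac{11}{20} + \frac{i \sqrt{5}}{100}$ ($c = \frac{-11 + \frac{i \sqrt{5}}{5}}{20} = - \frac{11}{20} + \frac{i \sqrt{5}}{100} \approx -0.55 + 0.022361 i$)
$T = -219$ ($T = -37 - 182 = -219$)
$c T = \left(- \frac{11}{20} + \frac{i \sqrt{5}}{100}\right) \left(-219\right) = \frac{2409}{20} - \frac{219 i \sqrt{5}}{100}$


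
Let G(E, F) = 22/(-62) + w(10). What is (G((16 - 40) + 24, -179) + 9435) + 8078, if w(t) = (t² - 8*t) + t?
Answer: 543822/31 ≈ 17543.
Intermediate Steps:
w(t) = t² - 7*t
G(E, F) = 919/31 (G(E, F) = 22/(-62) + 10*(-7 + 10) = 22*(-1/62) + 10*3 = -11/31 + 30 = 919/31)
(G((16 - 40) + 24, -179) + 9435) + 8078 = (919/31 + 9435) + 8078 = 293404/31 + 8078 = 543822/31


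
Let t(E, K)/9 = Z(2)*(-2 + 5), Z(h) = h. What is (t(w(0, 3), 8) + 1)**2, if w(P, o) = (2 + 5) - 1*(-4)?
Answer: 3025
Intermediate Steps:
w(P, o) = 11 (w(P, o) = 7 + 4 = 11)
t(E, K) = 54 (t(E, K) = 9*(2*(-2 + 5)) = 9*(2*3) = 9*6 = 54)
(t(w(0, 3), 8) + 1)**2 = (54 + 1)**2 = 55**2 = 3025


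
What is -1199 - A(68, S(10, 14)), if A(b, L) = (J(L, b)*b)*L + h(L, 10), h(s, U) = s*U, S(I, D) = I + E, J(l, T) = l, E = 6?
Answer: -18767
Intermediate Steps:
S(I, D) = 6 + I (S(I, D) = I + 6 = 6 + I)
h(s, U) = U*s
A(b, L) = 10*L + b*L² (A(b, L) = (L*b)*L + 10*L = b*L² + 10*L = 10*L + b*L²)
-1199 - A(68, S(10, 14)) = -1199 - (6 + 10)*(10 + (6 + 10)*68) = -1199 - 16*(10 + 16*68) = -1199 - 16*(10 + 1088) = -1199 - 16*1098 = -1199 - 1*17568 = -1199 - 17568 = -18767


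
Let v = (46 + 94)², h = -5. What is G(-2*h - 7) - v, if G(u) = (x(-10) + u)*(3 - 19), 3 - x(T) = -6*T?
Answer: -18736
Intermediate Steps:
x(T) = 3 + 6*T (x(T) = 3 - (-6)*T = 3 + 6*T)
G(u) = 912 - 16*u (G(u) = ((3 + 6*(-10)) + u)*(3 - 19) = ((3 - 60) + u)*(-16) = (-57 + u)*(-16) = 912 - 16*u)
v = 19600 (v = 140² = 19600)
G(-2*h - 7) - v = (912 - 16*(-2*(-5) - 7)) - 1*19600 = (912 - 16*(10 - 7)) - 19600 = (912 - 16*3) - 19600 = (912 - 48) - 19600 = 864 - 19600 = -18736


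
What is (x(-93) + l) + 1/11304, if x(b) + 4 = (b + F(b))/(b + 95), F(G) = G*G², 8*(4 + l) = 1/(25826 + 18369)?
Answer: -25118459339954/62447535 ≈ -4.0223e+5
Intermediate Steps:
l = -1414239/353560 (l = -4 + 1/(8*(25826 + 18369)) = -4 + (⅛)/44195 = -4 + (⅛)*(1/44195) = -4 + 1/353560 = -1414239/353560 ≈ -4.0000)
F(G) = G³
x(b) = -4 + (b + b³)/(95 + b) (x(b) = -4 + (b + b³)/(b + 95) = -4 + (b + b³)/(95 + b))
(x(-93) + l) + 1/11304 = ((-380 + (-93)³ - 3*(-93))/(95 - 93) - 1414239/353560) + 1/11304 = ((-380 - 804357 + 279)/2 - 1414239/353560) + 1/11304 = ((½)*(-804458) - 1414239/353560) + 1/11304 = (-402229 - 1414239/353560) + 1/11304 = -142213499479/353560 + 1/11304 = -25118459339954/62447535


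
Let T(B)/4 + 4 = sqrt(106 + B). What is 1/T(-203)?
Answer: -1/113 - I*sqrt(97)/452 ≈ -0.0088496 - 0.02179*I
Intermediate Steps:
T(B) = -16 + 4*sqrt(106 + B)
1/T(-203) = 1/(-16 + 4*sqrt(106 - 203)) = 1/(-16 + 4*sqrt(-97)) = 1/(-16 + 4*(I*sqrt(97))) = 1/(-16 + 4*I*sqrt(97))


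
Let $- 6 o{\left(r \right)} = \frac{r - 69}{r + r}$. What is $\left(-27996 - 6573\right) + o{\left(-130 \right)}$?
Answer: $- \frac{53927839}{1560} \approx -34569.0$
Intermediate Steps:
$o{\left(r \right)} = - \frac{-69 + r}{12 r}$ ($o{\left(r \right)} = - \frac{\left(r - 69\right) \frac{1}{r + r}}{6} = - \frac{\left(-69 + r\right) \frac{1}{2 r}}{6} = - \frac{\frac{1}{2} \frac{1}{r} \left(-69 + r\right)}{6} = - \frac{-69 + r}{12 r}$)
$\left(-27996 - 6573\right) + o{\left(-130 \right)} = \left(-27996 - 6573\right) + \frac{69 - -130}{12 \left(-130\right)} = -34569 + \frac{1}{12} \left(- \frac{1}{130}\right) \left(69 + 130\right) = -34569 + \frac{1}{12} \left(- \frac{1}{130}\right) 199 = -34569 - \frac{199}{1560} = - \frac{53927839}{1560}$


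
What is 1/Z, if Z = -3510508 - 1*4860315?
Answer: -1/8370823 ≈ -1.1946e-7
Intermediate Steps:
Z = -8370823 (Z = -3510508 - 4860315 = -8370823)
1/Z = 1/(-8370823) = -1/8370823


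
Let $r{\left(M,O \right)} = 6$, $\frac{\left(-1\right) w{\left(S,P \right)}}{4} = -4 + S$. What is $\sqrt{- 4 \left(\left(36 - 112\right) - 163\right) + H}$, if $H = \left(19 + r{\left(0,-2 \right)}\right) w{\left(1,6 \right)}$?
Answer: $2 \sqrt{314} \approx 35.44$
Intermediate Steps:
$w{\left(S,P \right)} = 16 - 4 S$ ($w{\left(S,P \right)} = - 4 \left(-4 + S\right) = 16 - 4 S$)
$H = 300$ ($H = \left(19 + 6\right) \left(16 - 4\right) = 25 \left(16 - 4\right) = 25 \cdot 12 = 300$)
$\sqrt{- 4 \left(\left(36 - 112\right) - 163\right) + H} = \sqrt{- 4 \left(\left(36 - 112\right) - 163\right) + 300} = \sqrt{- 4 \left(-76 - 163\right) + 300} = \sqrt{\left(-4\right) \left(-239\right) + 300} = \sqrt{956 + 300} = \sqrt{1256} = 2 \sqrt{314}$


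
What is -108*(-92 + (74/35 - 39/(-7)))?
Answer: 318708/35 ≈ 9105.9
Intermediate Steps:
-108*(-92 + (74/35 - 39/(-7))) = -108*(-92 + (74*(1/35) - 39*(-⅐))) = -108*(-92 + (74/35 + 39/7)) = -108*(-92 + 269/35) = -108*(-2951/35) = 318708/35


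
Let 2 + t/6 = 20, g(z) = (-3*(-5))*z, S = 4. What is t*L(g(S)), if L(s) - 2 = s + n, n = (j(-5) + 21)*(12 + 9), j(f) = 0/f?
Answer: 54324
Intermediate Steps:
g(z) = 15*z
t = 108 (t = -12 + 6*20 = -12 + 120 = 108)
j(f) = 0
n = 441 (n = (0 + 21)*(12 + 9) = 21*21 = 441)
L(s) = 443 + s (L(s) = 2 + (s + 441) = 2 + (441 + s) = 443 + s)
t*L(g(S)) = 108*(443 + 15*4) = 108*(443 + 60) = 108*503 = 54324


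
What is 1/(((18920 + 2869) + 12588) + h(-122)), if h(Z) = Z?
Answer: 1/34255 ≈ 2.9193e-5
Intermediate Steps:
1/(((18920 + 2869) + 12588) + h(-122)) = 1/(((18920 + 2869) + 12588) - 122) = 1/((21789 + 12588) - 122) = 1/(34377 - 122) = 1/34255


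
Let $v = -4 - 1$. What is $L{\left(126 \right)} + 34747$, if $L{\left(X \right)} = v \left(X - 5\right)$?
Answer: $34142$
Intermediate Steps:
$v = -5$ ($v = -4 - 1 = -5$)
$L{\left(X \right)} = 25 - 5 X$ ($L{\left(X \right)} = - 5 \left(X - 5\right) = - 5 \left(-5 + X\right) = 25 - 5 X$)
$L{\left(126 \right)} + 34747 = \left(25 - 630\right) + 34747 = -605 + 34747 = 34142$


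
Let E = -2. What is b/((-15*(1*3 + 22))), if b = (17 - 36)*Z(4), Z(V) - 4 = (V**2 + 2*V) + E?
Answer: 494/375 ≈ 1.3173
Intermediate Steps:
Z(V) = 2 + V**2 + 2*V (Z(V) = 4 + ((V**2 + 2*V) - 2) = 4 + (-2 + V**2 + 2*V) = 2 + V**2 + 2*V)
b = -494 (b = (17 - 36)*(2 + 4**2 + 2*4) = -19*(2 + 16 + 8) = -19*26 = -494)
b/((-15*(1*3 + 22))) = -494*(-1/(15*(1*3 + 22))) = -494*(-1/(15*(3 + 22))) = -494/((-15*25)) = -494/(-375) = -494*(-1/375) = 494/375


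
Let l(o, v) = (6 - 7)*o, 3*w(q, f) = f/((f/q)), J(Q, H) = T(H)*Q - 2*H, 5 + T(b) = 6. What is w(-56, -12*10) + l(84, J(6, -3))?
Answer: -308/3 ≈ -102.67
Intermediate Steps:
T(b) = 1 (T(b) = -5 + 6 = 1)
J(Q, H) = Q - 2*H (J(Q, H) = 1*Q - 2*H = Q - 2*H)
w(q, f) = q/3 (w(q, f) = (f/((f/q)))/3 = (f*(q/f))/3 = q/3)
l(o, v) = -o
w(-56, -12*10) + l(84, J(6, -3)) = (1/3)*(-56) - 1*84 = -56/3 - 84 = -308/3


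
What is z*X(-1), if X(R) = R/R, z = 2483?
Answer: 2483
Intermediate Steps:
X(R) = 1
z*X(-1) = 2483*1 = 2483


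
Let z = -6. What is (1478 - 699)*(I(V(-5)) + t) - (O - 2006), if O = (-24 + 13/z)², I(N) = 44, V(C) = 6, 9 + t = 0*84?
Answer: 1029107/36 ≈ 28586.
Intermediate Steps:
t = -9 (t = -9 + 0*84 = -9 + 0 = -9)
O = 24649/36 (O = (-24 + 13/(-6))² = (-24 + 13*(-⅙))² = (-24 - 13/6)² = (-157/6)² = 24649/36 ≈ 684.69)
(1478 - 699)*(I(V(-5)) + t) - (O - 2006) = (1478 - 699)*(44 - 9) - (24649/36 - 2006) = 779*35 - 1*(-47567/36) = 27265 + 47567/36 = 1029107/36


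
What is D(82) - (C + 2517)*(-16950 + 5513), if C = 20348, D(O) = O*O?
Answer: 261513729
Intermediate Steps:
D(O) = O²
D(82) - (C + 2517)*(-16950 + 5513) = 82² - (20348 + 2517)*(-16950 + 5513) = 6724 - 22865*(-11437) = 6724 - 1*(-261507005) = 6724 + 261507005 = 261513729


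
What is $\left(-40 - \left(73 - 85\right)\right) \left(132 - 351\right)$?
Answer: $6132$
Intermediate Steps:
$\left(-40 - \left(73 - 85\right)\right) \left(132 - 351\right) = \left(-40 - -12\right) \left(-219\right) = \left(-40 + 12\right) \left(-219\right) = \left(-28\right) \left(-219\right) = 6132$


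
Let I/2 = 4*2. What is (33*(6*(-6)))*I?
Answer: -19008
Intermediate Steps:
I = 16 (I = 2*(4*2) = 2*8 = 16)
(33*(6*(-6)))*I = (33*(6*(-6)))*16 = (33*(-36))*16 = -1188*16 = -19008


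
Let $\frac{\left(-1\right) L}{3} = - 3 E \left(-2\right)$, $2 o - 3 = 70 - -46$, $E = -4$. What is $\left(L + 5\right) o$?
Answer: $\frac{9163}{2} \approx 4581.5$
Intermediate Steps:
$o = \frac{119}{2}$ ($o = \frac{3}{2} + \frac{70 - -46}{2} = \frac{3}{2} + \frac{70 + 46}{2} = \frac{3}{2} + \frac{1}{2} \cdot 116 = \frac{3}{2} + 58 = \frac{119}{2} \approx 59.5$)
$L = 72$ ($L = - 3 \left(-3\right) \left(-4\right) \left(-2\right) = - 3 \cdot 12 \left(-2\right) = \left(-3\right) \left(-24\right) = 72$)
$\left(L + 5\right) o = \left(72 + 5\right) \frac{119}{2} = 77 \cdot \frac{119}{2} = \frac{9163}{2}$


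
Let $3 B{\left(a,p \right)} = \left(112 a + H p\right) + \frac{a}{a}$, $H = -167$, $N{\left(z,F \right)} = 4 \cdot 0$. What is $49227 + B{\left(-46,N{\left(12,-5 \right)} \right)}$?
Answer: $47510$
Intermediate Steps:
$N{\left(z,F \right)} = 0$
$B{\left(a,p \right)} = \frac{1}{3} - \frac{167 p}{3} + \frac{112 a}{3}$ ($B{\left(a,p \right)} = \frac{\left(112 a - 167 p\right) + \frac{a}{a}}{3} = \frac{\left(- 167 p + 112 a\right) + 1}{3} = \frac{1 - 167 p + 112 a}{3} = \frac{1}{3} - \frac{167 p}{3} + \frac{112 a}{3}$)
$49227 + B{\left(-46,N{\left(12,-5 \right)} \right)} = 49227 + \left(\frac{1}{3} - 0 + \frac{112}{3} \left(-46\right)\right) = 49227 + \left(\frac{1}{3} + 0 - \frac{5152}{3}\right) = 49227 - 1717 = 47510$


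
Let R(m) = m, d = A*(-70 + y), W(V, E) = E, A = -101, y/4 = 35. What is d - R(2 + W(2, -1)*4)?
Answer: -7068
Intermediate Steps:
y = 140 (y = 4*35 = 140)
d = -7070 (d = -101*(-70 + 140) = -101*70 = -7070)
d - R(2 + W(2, -1)*4) = -7070 - (2 - 1*4) = -7070 - (2 - 4) = -7070 - 1*(-2) = -7070 + 2 = -7068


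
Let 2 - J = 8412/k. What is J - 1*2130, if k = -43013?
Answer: -91523252/43013 ≈ -2127.8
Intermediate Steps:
J = 94438/43013 (J = 2 - 8412/(-43013) = 2 - 8412*(-1)/43013 = 2 - 1*(-8412/43013) = 2 + 8412/43013 = 94438/43013 ≈ 2.1956)
J - 1*2130 = 94438/43013 - 1*2130 = 94438/43013 - 2130 = -91523252/43013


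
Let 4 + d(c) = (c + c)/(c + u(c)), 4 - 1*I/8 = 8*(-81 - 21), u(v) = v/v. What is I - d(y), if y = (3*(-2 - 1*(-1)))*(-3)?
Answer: 32811/5 ≈ 6562.2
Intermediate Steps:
u(v) = 1
I = 6560 (I = 32 - 64*(-81 - 21) = 32 - 64*(-102) = 32 - 8*(-816) = 32 + 6528 = 6560)
y = 9 (y = (3*(-2 + 1))*(-3) = (3*(-1))*(-3) = -3*(-3) = 9)
d(c) = -4 + 2*c/(1 + c) (d(c) = -4 + (c + c)/(c + 1) = -4 + (2*c)/(1 + c) = -4 + 2*c/(1 + c))
I - d(y) = 6560 - 2*(-2 - 1*9)/(1 + 9) = 6560 - 2*(-2 - 9)/10 = 6560 - 2*(-11)/10 = 6560 - 1*(-11/5) = 6560 + 11/5 = 32811/5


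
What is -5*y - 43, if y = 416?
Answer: -2123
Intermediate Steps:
-5*y - 43 = -5*416 - 43 = -2080 - 43 = -2123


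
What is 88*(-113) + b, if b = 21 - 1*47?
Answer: -9970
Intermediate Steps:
b = -26 (b = 21 - 47 = -26)
88*(-113) + b = 88*(-113) - 26 = -9944 - 26 = -9970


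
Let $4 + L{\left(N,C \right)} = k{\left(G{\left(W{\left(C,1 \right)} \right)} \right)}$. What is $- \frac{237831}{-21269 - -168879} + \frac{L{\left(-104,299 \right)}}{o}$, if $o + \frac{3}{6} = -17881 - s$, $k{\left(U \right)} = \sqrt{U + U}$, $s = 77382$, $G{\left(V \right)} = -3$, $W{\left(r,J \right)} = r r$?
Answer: $- \frac{45312046057}{28123690470} - \frac{2 i \sqrt{6}}{190527} \approx -1.6112 - 2.5713 \cdot 10^{-5} i$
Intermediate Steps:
$W{\left(r,J \right)} = r^{2}$
$k{\left(U \right)} = \sqrt{2} \sqrt{U}$ ($k{\left(U \right)} = \sqrt{2 U} = \sqrt{2} \sqrt{U}$)
$L{\left(N,C \right)} = -4 + i \sqrt{6}$ ($L{\left(N,C \right)} = -4 + \sqrt{2} \sqrt{-3} = -4 + \sqrt{2} i \sqrt{3} = -4 + i \sqrt{6}$)
$o = - \frac{190527}{2}$ ($o = - \frac{1}{2} - 95263 = - \frac{190527}{2} \approx -95264.0$)
$- \frac{237831}{-21269 - -168879} + \frac{L{\left(-104,299 \right)}}{o} = - \frac{237831}{-21269 - -168879} + \frac{-4 + i \sqrt{6}}{- \frac{190527}{2}} = - \frac{237831}{-21269 + 168879} + \left(-4 + i \sqrt{6}\right) \left(- \frac{2}{190527}\right) = - \frac{237831}{147610} + \left(\frac{8}{190527} - \frac{2 i \sqrt{6}}{190527}\right) = - \frac{45312046057}{28123690470} - \frac{2 i \sqrt{6}}{190527}$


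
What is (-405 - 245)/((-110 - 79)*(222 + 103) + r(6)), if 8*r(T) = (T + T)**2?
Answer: 650/61407 ≈ 0.010585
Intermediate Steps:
r(T) = T**2/2 (r(T) = (T + T)**2/8 = (2*T)**2/8 = (4*T**2)/8 = T**2/2)
(-405 - 245)/((-110 - 79)*(222 + 103) + r(6)) = (-405 - 245)/((-110 - 79)*(222 + 103) + (1/2)*6**2) = -650/(-189*325 + (1/2)*36) = -650/(-61425 + 18) = -650/(-61407) = -650*(-1/61407) = 650/61407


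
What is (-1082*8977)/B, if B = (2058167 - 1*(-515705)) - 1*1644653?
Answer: -9713114/929219 ≈ -10.453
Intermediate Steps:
B = 929219 (B = (2058167 + 515705) - 1644653 = 2573872 - 1644653 = 929219)
(-1082*8977)/B = -1082*8977/929219 = -9713114*1/929219 = -9713114/929219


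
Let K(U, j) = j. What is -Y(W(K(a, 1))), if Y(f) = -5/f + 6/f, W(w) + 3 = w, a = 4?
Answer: ½ ≈ 0.50000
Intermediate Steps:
W(w) = -3 + w
Y(f) = 1/f
-Y(W(K(a, 1))) = -1/(-3 + 1) = -1/(-2) = -1*(-½) = ½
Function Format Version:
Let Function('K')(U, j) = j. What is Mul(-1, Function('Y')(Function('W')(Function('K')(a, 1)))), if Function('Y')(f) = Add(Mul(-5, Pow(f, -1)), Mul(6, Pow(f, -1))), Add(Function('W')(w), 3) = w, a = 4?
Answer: Rational(1, 2) ≈ 0.50000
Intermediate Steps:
Function('W')(w) = Add(-3, w)
Function('Y')(f) = Pow(f, -1)
Mul(-1, Function('Y')(Function('W')(Function('K')(a, 1)))) = Mul(-1, Pow(Add(-3, 1), -1)) = Mul(-1, Pow(-2, -1)) = Mul(-1, Rational(-1, 2)) = Rational(1, 2)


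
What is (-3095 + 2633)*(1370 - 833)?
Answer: -248094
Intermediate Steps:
(-3095 + 2633)*(1370 - 833) = -462*537 = -248094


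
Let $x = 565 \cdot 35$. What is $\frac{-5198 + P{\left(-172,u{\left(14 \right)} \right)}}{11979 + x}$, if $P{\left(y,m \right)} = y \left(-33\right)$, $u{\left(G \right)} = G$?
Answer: $\frac{239}{15877} \approx 0.015053$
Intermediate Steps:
$x = 19775$
$P{\left(y,m \right)} = - 33 y$
$\frac{-5198 + P{\left(-172,u{\left(14 \right)} \right)}}{11979 + x} = \frac{-5198 - -5676}{11979 + 19775} = \frac{-5198 + 5676}{31754} = 478 \cdot \frac{1}{31754} = \frac{239}{15877}$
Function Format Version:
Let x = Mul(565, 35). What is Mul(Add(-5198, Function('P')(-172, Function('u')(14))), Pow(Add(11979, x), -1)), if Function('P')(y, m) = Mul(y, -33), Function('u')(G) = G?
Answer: Rational(239, 15877) ≈ 0.015053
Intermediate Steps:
x = 19775
Function('P')(y, m) = Mul(-33, y)
Mul(Add(-5198, Function('P')(-172, Function('u')(14))), Pow(Add(11979, x), -1)) = Mul(Add(-5198, Mul(-33, -172)), Pow(Add(11979, 19775), -1)) = Mul(Add(-5198, 5676), Pow(31754, -1)) = Mul(478, Rational(1, 31754)) = Rational(239, 15877)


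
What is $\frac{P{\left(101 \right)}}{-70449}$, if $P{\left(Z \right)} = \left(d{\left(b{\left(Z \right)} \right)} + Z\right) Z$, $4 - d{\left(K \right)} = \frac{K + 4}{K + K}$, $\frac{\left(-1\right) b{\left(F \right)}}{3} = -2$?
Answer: $- \frac{63125}{422694} \approx -0.14934$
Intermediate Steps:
$b{\left(F \right)} = 6$ ($b{\left(F \right)} = \left(-3\right) \left(-2\right) = 6$)
$d{\left(K \right)} = 4 - \frac{4 + K}{2 K}$ ($d{\left(K \right)} = 4 - \frac{K + 4}{K + K} = 4 - \frac{4 + K}{2 K}$)
$P{\left(Z \right)} = Z \left(\frac{19}{6} + Z\right)$ ($P{\left(Z \right)} = \left(\left(\frac{7}{2} - \frac{2}{6}\right) + Z\right) Z = \left(\left(\frac{7}{2} - \frac{1}{3}\right) + Z\right) Z = \left(\frac{19}{6} + Z\right) Z = Z \left(\frac{19}{6} + Z\right)$)
$\frac{P{\left(101 \right)}}{-70449} = \frac{\frac{1}{6} \cdot 101 \left(19 + 6 \cdot 101\right)}{-70449} = \frac{1}{6} \cdot 101 \left(19 + 606\right) \left(- \frac{1}{70449}\right) = \frac{1}{6} \cdot 101 \cdot 625 \left(- \frac{1}{70449}\right) = \frac{63125}{6} \left(- \frac{1}{70449}\right) = - \frac{63125}{422694}$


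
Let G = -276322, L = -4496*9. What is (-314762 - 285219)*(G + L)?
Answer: 190065581066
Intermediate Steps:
L = -40464
(-314762 - 285219)*(G + L) = (-314762 - 285219)*(-276322 - 40464) = -599981*(-316786) = 190065581066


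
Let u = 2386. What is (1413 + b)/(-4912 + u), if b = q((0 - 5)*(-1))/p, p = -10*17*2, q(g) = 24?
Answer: -40033/71570 ≈ -0.55935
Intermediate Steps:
p = -340 (p = -170*2 = -340)
b = -6/85 (b = 24/(-340) = 24*(-1/340) = -6/85 ≈ -0.070588)
(1413 + b)/(-4912 + u) = (1413 - 6/85)/(-4912 + 2386) = (120099/85)/(-2526) = (120099/85)*(-1/2526) = -40033/71570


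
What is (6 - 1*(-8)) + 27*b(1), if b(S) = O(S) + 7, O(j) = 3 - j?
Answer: 257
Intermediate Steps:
b(S) = 10 - S (b(S) = (3 - S) + 7 = 10 - S)
(6 - 1*(-8)) + 27*b(1) = (6 - 1*(-8)) + 27*(10 - 1*1) = (6 + 8) + 27*(10 - 1) = 14 + 27*9 = 14 + 243 = 257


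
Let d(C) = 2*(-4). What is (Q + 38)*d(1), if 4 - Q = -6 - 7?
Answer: -440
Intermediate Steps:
Q = 17 (Q = 4 - (-6 - 7) = 4 - 1*(-13) = 4 + 13 = 17)
d(C) = -8
(Q + 38)*d(1) = (17 + 38)*(-8) = 55*(-8) = -440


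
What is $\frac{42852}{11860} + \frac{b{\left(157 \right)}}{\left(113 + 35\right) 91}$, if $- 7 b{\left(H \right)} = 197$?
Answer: $\frac{1009394683}{279528340} \approx 3.6111$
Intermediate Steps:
$b{\left(H \right)} = - \frac{197}{7}$ ($b{\left(H \right)} = \left(- \frac{1}{7}\right) 197 = - \frac{197}{7}$)
$\frac{42852}{11860} + \frac{b{\left(157 \right)}}{\left(113 + 35\right) 91} = \frac{42852}{11860} - \frac{197}{7 \left(113 + 35\right) 91} = 42852 \cdot \frac{1}{11860} - \frac{197}{7 \cdot 148 \cdot 91} = \frac{10713}{2965} - \frac{197}{7 \cdot 13468} = \frac{10713}{2965} - \frac{197}{94276} = \frac{1009394683}{279528340}$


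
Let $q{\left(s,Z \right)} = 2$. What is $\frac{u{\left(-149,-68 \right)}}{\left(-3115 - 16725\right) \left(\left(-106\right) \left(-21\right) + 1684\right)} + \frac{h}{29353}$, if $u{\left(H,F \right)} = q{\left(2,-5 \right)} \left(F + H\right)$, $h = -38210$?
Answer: $- \frac{47808146529}{36726473600} \approx -1.3017$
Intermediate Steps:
$u{\left(H,F \right)} = 2 F + 2 H$ ($u{\left(H,F \right)} = 2 \left(F + H\right) = 2 F + 2 H$)
$\frac{u{\left(-149,-68 \right)}}{\left(-3115 - 16725\right) \left(\left(-106\right) \left(-21\right) + 1684\right)} + \frac{h}{29353} = \frac{2 \left(-68\right) + 2 \left(-149\right)}{\left(-3115 - 16725\right) \left(\left(-106\right) \left(-21\right) + 1684\right)} - \frac{38210}{29353} = \frac{-136 - 298}{\left(-19840\right) \left(2226 + 1684\right)} - \frac{38210}{29353} = - \frac{434}{\left(-19840\right) 3910} - \frac{38210}{29353} = - \frac{434}{-77574400} - \frac{38210}{29353} = \left(-434\right) \left(- \frac{1}{77574400}\right) - \frac{38210}{29353} = \frac{7}{1251200} - \frac{38210}{29353} = - \frac{47808146529}{36726473600}$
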